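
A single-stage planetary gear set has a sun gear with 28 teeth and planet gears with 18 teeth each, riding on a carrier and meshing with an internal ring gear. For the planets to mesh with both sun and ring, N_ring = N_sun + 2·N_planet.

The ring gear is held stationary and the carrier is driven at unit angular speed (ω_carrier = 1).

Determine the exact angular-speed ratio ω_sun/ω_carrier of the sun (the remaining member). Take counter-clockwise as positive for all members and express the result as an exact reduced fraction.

23/7

N_ring = 28 + 2·18 = 64
28(ω_s−ω_c) = −64(ω_r−ω_c),  ω_r=0, ω_c=1
ω_s = 1 − (64/28)(0−1) = 23/7
ω_s/ω_c = 23/7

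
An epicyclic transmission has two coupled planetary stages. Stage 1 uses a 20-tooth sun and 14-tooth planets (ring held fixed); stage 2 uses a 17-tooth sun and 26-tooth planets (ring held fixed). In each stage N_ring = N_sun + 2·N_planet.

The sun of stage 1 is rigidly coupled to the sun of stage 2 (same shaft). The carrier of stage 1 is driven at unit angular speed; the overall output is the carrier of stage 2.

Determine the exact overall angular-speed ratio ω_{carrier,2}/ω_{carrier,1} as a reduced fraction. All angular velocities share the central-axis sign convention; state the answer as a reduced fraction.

289/430

Stage 1: N_ring = 20 + 2·14 = 48
Stage 1: 20(ω_s−ω_c) = −48(ω_r−ω_c),  ω_r=0, ω_c=1
Stage 1: ω_s = 1 − (48/20)(0−1) = 17/5
  ⇒ ω_s¹/ω_c¹ = 17/5
Stage 2: N_ring = 17 + 2·26 = 69
Stage 2: 17(ω_s−ω_c) = −69(ω_r−ω_c),  ω_r=0, ω_s=1
Stage 2: 17(1−ω_c) = −69(0−ω_c)  ⇒  86ω_c = 17  ⇒  ω_c = 17/86
  ⇒ ω_c²/ω_s² = 17/86
Coupling ω_s² = ω_s¹ ⇒ overall = 17/5 × 17/86 = 289/430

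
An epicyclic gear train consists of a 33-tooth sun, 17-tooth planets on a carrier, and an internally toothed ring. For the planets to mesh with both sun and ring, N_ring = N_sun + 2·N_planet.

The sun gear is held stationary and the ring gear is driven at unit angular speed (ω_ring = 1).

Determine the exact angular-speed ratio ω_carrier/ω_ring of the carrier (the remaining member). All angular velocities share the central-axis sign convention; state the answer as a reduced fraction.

67/100

N_ring = 33 + 2·17 = 67
33(ω_s−ω_c) = −67(ω_r−ω_c),  ω_s=0, ω_r=1
33(0−ω_c) = −67(1−ω_c)  ⇒  100ω_c = 67  ⇒  ω_c = 67/100
ω_c/ω_r = 67/100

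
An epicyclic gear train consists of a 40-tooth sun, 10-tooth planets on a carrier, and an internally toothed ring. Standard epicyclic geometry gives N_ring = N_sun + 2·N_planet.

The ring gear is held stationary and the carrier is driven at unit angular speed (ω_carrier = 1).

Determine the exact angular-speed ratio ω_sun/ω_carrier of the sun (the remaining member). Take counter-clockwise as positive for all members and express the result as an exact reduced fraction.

5/2

N_ring = 40 + 2·10 = 60
40(ω_s−ω_c) = −60(ω_r−ω_c),  ω_r=0, ω_c=1
ω_s = 1 − (60/40)(0−1) = 5/2
ω_s/ω_c = 5/2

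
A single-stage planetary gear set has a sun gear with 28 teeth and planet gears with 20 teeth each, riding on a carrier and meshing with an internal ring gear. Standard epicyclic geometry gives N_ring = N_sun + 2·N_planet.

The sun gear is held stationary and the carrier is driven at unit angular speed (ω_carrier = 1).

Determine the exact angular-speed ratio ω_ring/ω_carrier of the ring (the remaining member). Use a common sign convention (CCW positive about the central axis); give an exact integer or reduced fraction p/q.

24/17

N_ring = 28 + 2·20 = 68
28(ω_s−ω_c) = −68(ω_r−ω_c),  ω_s=0, ω_c=1
ω_r = 1 − (28/68)(0−1) = 24/17
ω_r/ω_c = 24/17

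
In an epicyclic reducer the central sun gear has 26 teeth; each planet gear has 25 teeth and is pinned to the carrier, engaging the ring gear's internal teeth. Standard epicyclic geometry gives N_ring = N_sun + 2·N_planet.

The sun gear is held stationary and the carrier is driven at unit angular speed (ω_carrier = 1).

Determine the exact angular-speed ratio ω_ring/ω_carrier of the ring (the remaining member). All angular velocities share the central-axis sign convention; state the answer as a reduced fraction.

51/38

N_ring = 26 + 2·25 = 76
26(ω_s−ω_c) = −76(ω_r−ω_c),  ω_s=0, ω_c=1
ω_r = 1 − (26/76)(0−1) = 51/38
ω_r/ω_c = 51/38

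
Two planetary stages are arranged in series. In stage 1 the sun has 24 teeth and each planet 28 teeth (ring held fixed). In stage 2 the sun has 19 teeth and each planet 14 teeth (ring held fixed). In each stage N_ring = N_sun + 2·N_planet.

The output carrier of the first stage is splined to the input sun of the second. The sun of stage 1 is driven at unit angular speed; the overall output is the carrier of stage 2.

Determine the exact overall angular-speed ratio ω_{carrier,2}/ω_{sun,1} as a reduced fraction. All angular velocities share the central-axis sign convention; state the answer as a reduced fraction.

Stage 1: N_ring = 24 + 2·28 = 80
Stage 1: 24(ω_s−ω_c) = −80(ω_r−ω_c),  ω_r=0, ω_s=1
Stage 1: 24(1−ω_c) = −80(0−ω_c)  ⇒  104ω_c = 24  ⇒  ω_c = 3/13
  ⇒ ω_c¹/ω_s¹ = 3/13
Stage 2: N_ring = 19 + 2·14 = 47
Stage 2: 19(ω_s−ω_c) = −47(ω_r−ω_c),  ω_r=0, ω_s=1
Stage 2: 19(1−ω_c) = −47(0−ω_c)  ⇒  66ω_c = 19  ⇒  ω_c = 19/66
  ⇒ ω_c²/ω_s² = 19/66
Coupling ω_s² = ω_c¹ ⇒ overall = 3/13 × 19/66 = 19/286

19/286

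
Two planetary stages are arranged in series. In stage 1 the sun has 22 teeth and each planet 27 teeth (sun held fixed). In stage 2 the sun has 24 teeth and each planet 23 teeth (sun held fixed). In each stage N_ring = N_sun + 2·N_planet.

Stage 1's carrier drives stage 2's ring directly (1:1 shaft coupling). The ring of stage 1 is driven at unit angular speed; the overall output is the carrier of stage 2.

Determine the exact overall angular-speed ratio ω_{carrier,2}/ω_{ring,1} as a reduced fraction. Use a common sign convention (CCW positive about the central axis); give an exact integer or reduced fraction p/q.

190/329

Stage 1: N_ring = 22 + 2·27 = 76
Stage 1: 22(ω_s−ω_c) = −76(ω_r−ω_c),  ω_s=0, ω_r=1
Stage 1: 22(0−ω_c) = −76(1−ω_c)  ⇒  98ω_c = 76  ⇒  ω_c = 38/49
  ⇒ ω_c¹/ω_r¹ = 38/49
Stage 2: N_ring = 24 + 2·23 = 70
Stage 2: 24(ω_s−ω_c) = −70(ω_r−ω_c),  ω_s=0, ω_r=1
Stage 2: 24(0−ω_c) = −70(1−ω_c)  ⇒  94ω_c = 70  ⇒  ω_c = 35/47
  ⇒ ω_c²/ω_r² = 35/47
Coupling ω_r² = ω_c¹ ⇒ overall = 38/49 × 35/47 = 190/329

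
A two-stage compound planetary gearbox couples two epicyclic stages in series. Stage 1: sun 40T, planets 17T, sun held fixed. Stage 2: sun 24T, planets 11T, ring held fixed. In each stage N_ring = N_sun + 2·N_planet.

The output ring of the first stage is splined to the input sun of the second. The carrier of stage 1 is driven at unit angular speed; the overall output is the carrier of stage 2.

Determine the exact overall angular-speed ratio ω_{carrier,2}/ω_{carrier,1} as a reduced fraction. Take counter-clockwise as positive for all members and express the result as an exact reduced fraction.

Stage 1: N_ring = 40 + 2·17 = 74
Stage 1: 40(ω_s−ω_c) = −74(ω_r−ω_c),  ω_s=0, ω_c=1
Stage 1: ω_r = 1 − (40/74)(0−1) = 57/37
  ⇒ ω_r¹/ω_c¹ = 57/37
Stage 2: N_ring = 24 + 2·11 = 46
Stage 2: 24(ω_s−ω_c) = −46(ω_r−ω_c),  ω_r=0, ω_s=1
Stage 2: 24(1−ω_c) = −46(0−ω_c)  ⇒  70ω_c = 24  ⇒  ω_c = 12/35
  ⇒ ω_c²/ω_s² = 12/35
Coupling ω_s² = ω_r¹ ⇒ overall = 57/37 × 12/35 = 684/1295

684/1295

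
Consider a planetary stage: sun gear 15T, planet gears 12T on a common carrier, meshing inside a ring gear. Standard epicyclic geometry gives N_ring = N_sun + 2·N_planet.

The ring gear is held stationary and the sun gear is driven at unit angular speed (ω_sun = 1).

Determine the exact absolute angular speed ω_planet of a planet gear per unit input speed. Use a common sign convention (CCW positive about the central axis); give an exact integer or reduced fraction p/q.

N_ring = 15 + 2·12 = 39
15(ω_s−ω_c) = −39(ω_r−ω_c),  ω_r=0, ω_s=1
15(1−ω_c) = −39(0−ω_c)  ⇒  54ω_c = 15  ⇒  ω_c = 5/18
sun–planet: 15·(1−5/18) = −12·(ω_p−ω_c)  ⇒  ω_p−ω_c = −(15/12)·(13/18) = -65/72
ω_p = 5/18 − 65/72 = -5/8

-5/8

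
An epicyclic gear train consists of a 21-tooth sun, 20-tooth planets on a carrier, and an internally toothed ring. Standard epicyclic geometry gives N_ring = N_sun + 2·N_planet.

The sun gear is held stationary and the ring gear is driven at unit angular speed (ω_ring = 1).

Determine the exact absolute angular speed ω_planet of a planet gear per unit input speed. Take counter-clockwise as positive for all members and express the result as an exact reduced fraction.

61/40

N_ring = 21 + 2·20 = 61
21(ω_s−ω_c) = −61(ω_r−ω_c),  ω_s=0, ω_r=1
21(0−ω_c) = −61(1−ω_c)  ⇒  82ω_c = 61  ⇒  ω_c = 61/82
sun–planet: 21·(0−61/82) = −20·(ω_p−ω_c)  ⇒  ω_p−ω_c = −(21/20)·(-61/82) = 1281/1640
ω_p = 61/82 + 1281/1640 = 61/40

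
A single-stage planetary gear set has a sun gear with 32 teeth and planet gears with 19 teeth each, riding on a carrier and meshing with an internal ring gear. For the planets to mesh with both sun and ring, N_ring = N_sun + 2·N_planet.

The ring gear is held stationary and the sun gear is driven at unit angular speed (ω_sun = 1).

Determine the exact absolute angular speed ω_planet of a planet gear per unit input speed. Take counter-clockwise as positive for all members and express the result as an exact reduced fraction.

N_ring = 32 + 2·19 = 70
32(ω_s−ω_c) = −70(ω_r−ω_c),  ω_r=0, ω_s=1
32(1−ω_c) = −70(0−ω_c)  ⇒  102ω_c = 32  ⇒  ω_c = 16/51
sun–planet: 32·(1−16/51) = −19·(ω_p−ω_c)  ⇒  ω_p−ω_c = −(32/19)·(35/51) = -1120/969
ω_p = 16/51 − 1120/969 = -16/19

-16/19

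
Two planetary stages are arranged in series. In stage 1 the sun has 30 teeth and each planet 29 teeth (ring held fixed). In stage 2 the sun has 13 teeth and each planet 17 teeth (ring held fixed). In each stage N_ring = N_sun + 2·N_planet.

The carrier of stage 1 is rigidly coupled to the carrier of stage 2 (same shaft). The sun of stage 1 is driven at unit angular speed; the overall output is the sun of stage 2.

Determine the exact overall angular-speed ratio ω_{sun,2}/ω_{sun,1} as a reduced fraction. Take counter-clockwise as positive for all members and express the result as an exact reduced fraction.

Stage 1: N_ring = 30 + 2·29 = 88
Stage 1: 30(ω_s−ω_c) = −88(ω_r−ω_c),  ω_r=0, ω_s=1
Stage 1: 30(1−ω_c) = −88(0−ω_c)  ⇒  118ω_c = 30  ⇒  ω_c = 15/59
  ⇒ ω_c¹/ω_s¹ = 15/59
Stage 2: N_ring = 13 + 2·17 = 47
Stage 2: 13(ω_s−ω_c) = −47(ω_r−ω_c),  ω_r=0, ω_c=1
Stage 2: ω_s = 1 − (47/13)(0−1) = 60/13
  ⇒ ω_s²/ω_c² = 60/13
Coupling ω_c² = ω_c¹ ⇒ overall = 15/59 × 60/13 = 900/767

900/767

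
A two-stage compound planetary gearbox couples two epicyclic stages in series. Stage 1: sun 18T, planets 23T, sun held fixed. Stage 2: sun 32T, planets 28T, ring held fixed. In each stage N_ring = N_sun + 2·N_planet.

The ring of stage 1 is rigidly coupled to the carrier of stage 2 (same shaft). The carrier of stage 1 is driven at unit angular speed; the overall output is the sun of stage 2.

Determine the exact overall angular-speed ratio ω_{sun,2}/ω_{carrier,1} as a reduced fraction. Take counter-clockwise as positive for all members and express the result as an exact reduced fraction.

615/128

Stage 1: N_ring = 18 + 2·23 = 64
Stage 1: 18(ω_s−ω_c) = −64(ω_r−ω_c),  ω_s=0, ω_c=1
Stage 1: ω_r = 1 − (18/64)(0−1) = 41/32
  ⇒ ω_r¹/ω_c¹ = 41/32
Stage 2: N_ring = 32 + 2·28 = 88
Stage 2: 32(ω_s−ω_c) = −88(ω_r−ω_c),  ω_r=0, ω_c=1
Stage 2: ω_s = 1 − (88/32)(0−1) = 15/4
  ⇒ ω_s²/ω_c² = 15/4
Coupling ω_c² = ω_r¹ ⇒ overall = 41/32 × 15/4 = 615/128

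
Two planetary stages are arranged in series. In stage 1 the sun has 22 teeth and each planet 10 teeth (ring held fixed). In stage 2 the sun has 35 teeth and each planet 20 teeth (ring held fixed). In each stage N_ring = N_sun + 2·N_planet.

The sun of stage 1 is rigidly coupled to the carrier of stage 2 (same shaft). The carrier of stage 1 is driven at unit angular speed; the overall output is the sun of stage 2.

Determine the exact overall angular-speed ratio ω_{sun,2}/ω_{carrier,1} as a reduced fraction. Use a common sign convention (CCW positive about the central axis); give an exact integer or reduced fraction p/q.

64/7

Stage 1: N_ring = 22 + 2·10 = 42
Stage 1: 22(ω_s−ω_c) = −42(ω_r−ω_c),  ω_r=0, ω_c=1
Stage 1: ω_s = 1 − (42/22)(0−1) = 32/11
  ⇒ ω_s¹/ω_c¹ = 32/11
Stage 2: N_ring = 35 + 2·20 = 75
Stage 2: 35(ω_s−ω_c) = −75(ω_r−ω_c),  ω_r=0, ω_c=1
Stage 2: ω_s = 1 − (75/35)(0−1) = 22/7
  ⇒ ω_s²/ω_c² = 22/7
Coupling ω_c² = ω_s¹ ⇒ overall = 32/11 × 22/7 = 64/7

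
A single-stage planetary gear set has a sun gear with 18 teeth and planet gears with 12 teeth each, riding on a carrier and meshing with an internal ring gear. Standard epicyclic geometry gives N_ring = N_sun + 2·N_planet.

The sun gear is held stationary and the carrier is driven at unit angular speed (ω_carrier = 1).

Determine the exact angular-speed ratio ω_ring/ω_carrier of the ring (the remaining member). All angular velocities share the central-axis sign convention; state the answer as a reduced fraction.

N_ring = 18 + 2·12 = 42
18(ω_s−ω_c) = −42(ω_r−ω_c),  ω_s=0, ω_c=1
ω_r = 1 − (18/42)(0−1) = 10/7
ω_r/ω_c = 10/7

10/7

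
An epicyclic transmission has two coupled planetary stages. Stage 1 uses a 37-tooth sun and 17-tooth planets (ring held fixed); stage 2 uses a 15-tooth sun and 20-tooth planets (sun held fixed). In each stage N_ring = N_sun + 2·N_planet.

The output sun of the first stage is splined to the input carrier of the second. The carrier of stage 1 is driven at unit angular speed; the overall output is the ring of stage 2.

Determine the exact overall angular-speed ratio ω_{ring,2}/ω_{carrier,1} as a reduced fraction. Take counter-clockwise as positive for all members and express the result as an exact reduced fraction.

1512/407

Stage 1: N_ring = 37 + 2·17 = 71
Stage 1: 37(ω_s−ω_c) = −71(ω_r−ω_c),  ω_r=0, ω_c=1
Stage 1: ω_s = 1 − (71/37)(0−1) = 108/37
  ⇒ ω_s¹/ω_c¹ = 108/37
Stage 2: N_ring = 15 + 2·20 = 55
Stage 2: 15(ω_s−ω_c) = −55(ω_r−ω_c),  ω_s=0, ω_c=1
Stage 2: ω_r = 1 − (15/55)(0−1) = 14/11
  ⇒ ω_r²/ω_c² = 14/11
Coupling ω_c² = ω_s¹ ⇒ overall = 108/37 × 14/11 = 1512/407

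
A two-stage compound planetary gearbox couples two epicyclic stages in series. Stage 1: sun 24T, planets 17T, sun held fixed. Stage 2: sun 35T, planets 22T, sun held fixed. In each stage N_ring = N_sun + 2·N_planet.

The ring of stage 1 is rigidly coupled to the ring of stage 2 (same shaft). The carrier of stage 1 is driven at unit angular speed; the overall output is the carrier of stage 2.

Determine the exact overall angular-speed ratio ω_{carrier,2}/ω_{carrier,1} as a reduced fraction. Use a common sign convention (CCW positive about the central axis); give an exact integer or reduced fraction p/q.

3239/3306

Stage 1: N_ring = 24 + 2·17 = 58
Stage 1: 24(ω_s−ω_c) = −58(ω_r−ω_c),  ω_s=0, ω_c=1
Stage 1: ω_r = 1 − (24/58)(0−1) = 41/29
  ⇒ ω_r¹/ω_c¹ = 41/29
Stage 2: N_ring = 35 + 2·22 = 79
Stage 2: 35(ω_s−ω_c) = −79(ω_r−ω_c),  ω_s=0, ω_r=1
Stage 2: 35(0−ω_c) = −79(1−ω_c)  ⇒  114ω_c = 79  ⇒  ω_c = 79/114
  ⇒ ω_c²/ω_r² = 79/114
Coupling ω_r² = ω_r¹ ⇒ overall = 41/29 × 79/114 = 3239/3306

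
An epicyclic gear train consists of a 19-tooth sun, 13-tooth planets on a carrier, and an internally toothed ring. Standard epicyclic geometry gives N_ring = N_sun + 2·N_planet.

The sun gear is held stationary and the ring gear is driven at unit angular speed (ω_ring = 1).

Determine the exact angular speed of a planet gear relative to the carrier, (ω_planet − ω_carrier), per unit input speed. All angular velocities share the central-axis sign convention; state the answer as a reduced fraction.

855/832

N_ring = 19 + 2·13 = 45
19(ω_s−ω_c) = −45(ω_r−ω_c),  ω_s=0, ω_r=1
19(0−ω_c) = −45(1−ω_c)  ⇒  64ω_c = 45  ⇒  ω_c = 45/64
sun–planet: 19·(0−45/64) = −13·(ω_p−ω_c)  ⇒  ω_p−ω_c = −(19/13)·(-45/64) = 855/832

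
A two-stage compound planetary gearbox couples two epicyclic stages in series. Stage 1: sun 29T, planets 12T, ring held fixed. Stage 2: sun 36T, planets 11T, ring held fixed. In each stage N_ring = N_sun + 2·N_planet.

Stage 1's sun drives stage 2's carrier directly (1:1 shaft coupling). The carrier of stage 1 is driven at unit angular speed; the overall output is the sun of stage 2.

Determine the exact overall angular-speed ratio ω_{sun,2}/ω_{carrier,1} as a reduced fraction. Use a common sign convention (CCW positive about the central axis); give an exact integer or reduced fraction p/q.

Stage 1: N_ring = 29 + 2·12 = 53
Stage 1: 29(ω_s−ω_c) = −53(ω_r−ω_c),  ω_r=0, ω_c=1
Stage 1: ω_s = 1 − (53/29)(0−1) = 82/29
  ⇒ ω_s¹/ω_c¹ = 82/29
Stage 2: N_ring = 36 + 2·11 = 58
Stage 2: 36(ω_s−ω_c) = −58(ω_r−ω_c),  ω_r=0, ω_c=1
Stage 2: ω_s = 1 − (58/36)(0−1) = 47/18
  ⇒ ω_s²/ω_c² = 47/18
Coupling ω_c² = ω_s¹ ⇒ overall = 82/29 × 47/18 = 1927/261

1927/261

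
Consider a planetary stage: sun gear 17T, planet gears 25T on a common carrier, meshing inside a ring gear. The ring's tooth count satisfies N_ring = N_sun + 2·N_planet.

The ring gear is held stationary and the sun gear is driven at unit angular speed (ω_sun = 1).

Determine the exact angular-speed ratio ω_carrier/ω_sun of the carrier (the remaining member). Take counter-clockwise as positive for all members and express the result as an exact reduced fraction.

17/84

N_ring = 17 + 2·25 = 67
17(ω_s−ω_c) = −67(ω_r−ω_c),  ω_r=0, ω_s=1
17(1−ω_c) = −67(0−ω_c)  ⇒  84ω_c = 17  ⇒  ω_c = 17/84
ω_c/ω_s = 17/84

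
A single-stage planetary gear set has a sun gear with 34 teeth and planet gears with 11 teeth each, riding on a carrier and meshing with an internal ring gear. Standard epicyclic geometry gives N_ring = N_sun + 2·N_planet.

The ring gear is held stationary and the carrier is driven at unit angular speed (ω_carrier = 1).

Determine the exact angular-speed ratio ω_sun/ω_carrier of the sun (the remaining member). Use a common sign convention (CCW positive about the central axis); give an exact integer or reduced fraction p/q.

45/17

N_ring = 34 + 2·11 = 56
34(ω_s−ω_c) = −56(ω_r−ω_c),  ω_r=0, ω_c=1
ω_s = 1 − (56/34)(0−1) = 45/17
ω_s/ω_c = 45/17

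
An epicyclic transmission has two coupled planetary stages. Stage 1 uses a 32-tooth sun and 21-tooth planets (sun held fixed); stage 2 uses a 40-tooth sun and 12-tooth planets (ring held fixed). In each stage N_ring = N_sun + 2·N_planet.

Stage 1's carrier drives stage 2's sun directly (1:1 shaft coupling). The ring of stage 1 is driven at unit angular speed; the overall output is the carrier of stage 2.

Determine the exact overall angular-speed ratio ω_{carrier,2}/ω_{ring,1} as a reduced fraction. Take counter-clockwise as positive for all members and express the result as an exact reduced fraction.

185/689

Stage 1: N_ring = 32 + 2·21 = 74
Stage 1: 32(ω_s−ω_c) = −74(ω_r−ω_c),  ω_s=0, ω_r=1
Stage 1: 32(0−ω_c) = −74(1−ω_c)  ⇒  106ω_c = 74  ⇒  ω_c = 37/53
  ⇒ ω_c¹/ω_r¹ = 37/53
Stage 2: N_ring = 40 + 2·12 = 64
Stage 2: 40(ω_s−ω_c) = −64(ω_r−ω_c),  ω_r=0, ω_s=1
Stage 2: 40(1−ω_c) = −64(0−ω_c)  ⇒  104ω_c = 40  ⇒  ω_c = 5/13
  ⇒ ω_c²/ω_s² = 5/13
Coupling ω_s² = ω_c¹ ⇒ overall = 37/53 × 5/13 = 185/689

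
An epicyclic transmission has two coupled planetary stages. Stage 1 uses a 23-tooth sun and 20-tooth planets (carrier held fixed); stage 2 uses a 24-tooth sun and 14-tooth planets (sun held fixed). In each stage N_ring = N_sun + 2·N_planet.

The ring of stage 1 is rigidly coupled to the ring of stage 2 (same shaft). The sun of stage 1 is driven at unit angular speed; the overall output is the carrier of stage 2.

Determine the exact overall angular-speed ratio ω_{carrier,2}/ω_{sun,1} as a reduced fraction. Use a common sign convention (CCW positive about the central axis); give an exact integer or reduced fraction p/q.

-299/1197

Stage 1: N_ring = 23 + 2·20 = 63
Stage 1: 23(ω_s−ω_c) = −63(ω_r−ω_c),  ω_c=0, ω_s=1
Stage 1: ω_r = 0 − (23/63)(1−0) = -23/63
  ⇒ ω_r¹/ω_s¹ = -23/63
Stage 2: N_ring = 24 + 2·14 = 52
Stage 2: 24(ω_s−ω_c) = −52(ω_r−ω_c),  ω_s=0, ω_r=1
Stage 2: 24(0−ω_c) = −52(1−ω_c)  ⇒  76ω_c = 52  ⇒  ω_c = 13/19
  ⇒ ω_c²/ω_r² = 13/19
Coupling ω_r² = ω_r¹ ⇒ overall = -23/63 × 13/19 = -299/1197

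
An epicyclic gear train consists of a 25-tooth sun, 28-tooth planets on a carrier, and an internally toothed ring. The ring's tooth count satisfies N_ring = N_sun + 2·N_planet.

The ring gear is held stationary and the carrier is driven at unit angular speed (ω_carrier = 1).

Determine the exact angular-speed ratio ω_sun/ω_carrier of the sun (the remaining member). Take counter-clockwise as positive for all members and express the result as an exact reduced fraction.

106/25

N_ring = 25 + 2·28 = 81
25(ω_s−ω_c) = −81(ω_r−ω_c),  ω_r=0, ω_c=1
ω_s = 1 − (81/25)(0−1) = 106/25
ω_s/ω_c = 106/25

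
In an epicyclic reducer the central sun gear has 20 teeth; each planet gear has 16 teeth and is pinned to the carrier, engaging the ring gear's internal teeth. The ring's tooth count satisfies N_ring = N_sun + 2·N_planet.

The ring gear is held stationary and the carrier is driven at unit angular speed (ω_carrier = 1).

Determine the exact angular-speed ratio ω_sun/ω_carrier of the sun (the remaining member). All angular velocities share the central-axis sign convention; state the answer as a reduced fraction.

N_ring = 20 + 2·16 = 52
20(ω_s−ω_c) = −52(ω_r−ω_c),  ω_r=0, ω_c=1
ω_s = 1 − (52/20)(0−1) = 18/5
ω_s/ω_c = 18/5

18/5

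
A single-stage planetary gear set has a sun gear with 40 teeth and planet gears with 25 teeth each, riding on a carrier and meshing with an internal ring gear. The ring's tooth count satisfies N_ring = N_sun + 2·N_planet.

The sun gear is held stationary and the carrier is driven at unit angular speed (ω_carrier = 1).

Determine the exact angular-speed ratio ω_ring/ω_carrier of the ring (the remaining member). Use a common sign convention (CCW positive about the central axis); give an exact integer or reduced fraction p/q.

N_ring = 40 + 2·25 = 90
40(ω_s−ω_c) = −90(ω_r−ω_c),  ω_s=0, ω_c=1
ω_r = 1 − (40/90)(0−1) = 13/9
ω_r/ω_c = 13/9

13/9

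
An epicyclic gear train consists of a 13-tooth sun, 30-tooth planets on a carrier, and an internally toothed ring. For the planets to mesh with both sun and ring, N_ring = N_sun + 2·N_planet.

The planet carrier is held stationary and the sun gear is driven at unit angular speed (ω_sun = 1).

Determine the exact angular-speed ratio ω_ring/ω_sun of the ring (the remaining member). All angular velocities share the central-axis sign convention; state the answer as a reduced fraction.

N_ring = 13 + 2·30 = 73
13(ω_s−ω_c) = −73(ω_r−ω_c),  ω_c=0, ω_s=1
ω_r = 0 − (13/73)(1−0) = -13/73
ω_r/ω_s = -13/73

-13/73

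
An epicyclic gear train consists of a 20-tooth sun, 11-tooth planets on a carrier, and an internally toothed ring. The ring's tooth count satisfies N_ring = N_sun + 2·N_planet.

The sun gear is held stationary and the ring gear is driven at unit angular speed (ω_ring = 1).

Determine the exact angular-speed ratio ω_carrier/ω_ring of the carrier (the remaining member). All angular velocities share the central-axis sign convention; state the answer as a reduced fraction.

N_ring = 20 + 2·11 = 42
20(ω_s−ω_c) = −42(ω_r−ω_c),  ω_s=0, ω_r=1
20(0−ω_c) = −42(1−ω_c)  ⇒  62ω_c = 42  ⇒  ω_c = 21/31
ω_c/ω_r = 21/31

21/31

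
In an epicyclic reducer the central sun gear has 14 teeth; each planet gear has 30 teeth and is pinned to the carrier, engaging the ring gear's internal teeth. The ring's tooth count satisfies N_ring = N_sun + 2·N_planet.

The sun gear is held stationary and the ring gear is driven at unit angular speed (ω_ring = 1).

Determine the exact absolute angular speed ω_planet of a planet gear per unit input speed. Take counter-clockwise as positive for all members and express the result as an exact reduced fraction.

37/30

N_ring = 14 + 2·30 = 74
14(ω_s−ω_c) = −74(ω_r−ω_c),  ω_s=0, ω_r=1
14(0−ω_c) = −74(1−ω_c)  ⇒  88ω_c = 74  ⇒  ω_c = 37/44
sun–planet: 14·(0−37/44) = −30·(ω_p−ω_c)  ⇒  ω_p−ω_c = −(14/30)·(-37/44) = 259/660
ω_p = 37/44 + 259/660 = 37/30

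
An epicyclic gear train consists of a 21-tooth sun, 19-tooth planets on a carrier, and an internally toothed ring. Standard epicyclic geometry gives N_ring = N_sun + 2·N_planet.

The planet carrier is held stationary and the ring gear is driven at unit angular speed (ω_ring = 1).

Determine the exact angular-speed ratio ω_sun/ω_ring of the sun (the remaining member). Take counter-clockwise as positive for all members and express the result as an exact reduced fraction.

-59/21

N_ring = 21 + 2·19 = 59
21(ω_s−ω_c) = −59(ω_r−ω_c),  ω_c=0, ω_r=1
ω_s = 0 − (59/21)(1−0) = -59/21
ω_s/ω_r = -59/21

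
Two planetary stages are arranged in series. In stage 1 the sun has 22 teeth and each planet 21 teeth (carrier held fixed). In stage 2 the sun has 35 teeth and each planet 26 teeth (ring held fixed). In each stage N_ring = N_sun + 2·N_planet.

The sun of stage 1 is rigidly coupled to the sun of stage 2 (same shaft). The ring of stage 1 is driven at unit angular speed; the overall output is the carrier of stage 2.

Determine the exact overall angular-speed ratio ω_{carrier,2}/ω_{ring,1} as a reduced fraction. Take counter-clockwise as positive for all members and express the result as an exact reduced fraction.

Stage 1: N_ring = 22 + 2·21 = 64
Stage 1: 22(ω_s−ω_c) = −64(ω_r−ω_c),  ω_c=0, ω_r=1
Stage 1: ω_s = 0 − (64/22)(1−0) = -32/11
  ⇒ ω_s¹/ω_r¹ = -32/11
Stage 2: N_ring = 35 + 2·26 = 87
Stage 2: 35(ω_s−ω_c) = −87(ω_r−ω_c),  ω_r=0, ω_s=1
Stage 2: 35(1−ω_c) = −87(0−ω_c)  ⇒  122ω_c = 35  ⇒  ω_c = 35/122
  ⇒ ω_c²/ω_s² = 35/122
Coupling ω_s² = ω_s¹ ⇒ overall = -32/11 × 35/122 = -560/671

-560/671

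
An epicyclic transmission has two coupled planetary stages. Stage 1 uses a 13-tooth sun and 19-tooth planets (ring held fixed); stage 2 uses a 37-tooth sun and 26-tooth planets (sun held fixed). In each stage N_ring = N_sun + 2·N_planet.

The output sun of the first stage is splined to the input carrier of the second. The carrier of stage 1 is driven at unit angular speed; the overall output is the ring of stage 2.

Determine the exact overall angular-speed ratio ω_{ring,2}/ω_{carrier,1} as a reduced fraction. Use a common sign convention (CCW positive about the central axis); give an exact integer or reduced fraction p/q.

Stage 1: N_ring = 13 + 2·19 = 51
Stage 1: 13(ω_s−ω_c) = −51(ω_r−ω_c),  ω_r=0, ω_c=1
Stage 1: ω_s = 1 − (51/13)(0−1) = 64/13
  ⇒ ω_s¹/ω_c¹ = 64/13
Stage 2: N_ring = 37 + 2·26 = 89
Stage 2: 37(ω_s−ω_c) = −89(ω_r−ω_c),  ω_s=0, ω_c=1
Stage 2: ω_r = 1 − (37/89)(0−1) = 126/89
  ⇒ ω_r²/ω_c² = 126/89
Coupling ω_c² = ω_s¹ ⇒ overall = 64/13 × 126/89 = 8064/1157

8064/1157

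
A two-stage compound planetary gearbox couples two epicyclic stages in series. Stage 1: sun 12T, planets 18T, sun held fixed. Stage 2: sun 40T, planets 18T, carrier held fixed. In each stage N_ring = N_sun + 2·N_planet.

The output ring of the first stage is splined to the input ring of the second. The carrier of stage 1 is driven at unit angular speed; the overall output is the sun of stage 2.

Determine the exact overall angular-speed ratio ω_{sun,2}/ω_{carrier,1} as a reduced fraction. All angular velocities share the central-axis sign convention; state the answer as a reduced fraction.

-19/8

Stage 1: N_ring = 12 + 2·18 = 48
Stage 1: 12(ω_s−ω_c) = −48(ω_r−ω_c),  ω_s=0, ω_c=1
Stage 1: ω_r = 1 − (12/48)(0−1) = 5/4
  ⇒ ω_r¹/ω_c¹ = 5/4
Stage 2: N_ring = 40 + 2·18 = 76
Stage 2: 40(ω_s−ω_c) = −76(ω_r−ω_c),  ω_c=0, ω_r=1
Stage 2: ω_s = 0 − (76/40)(1−0) = -19/10
  ⇒ ω_s²/ω_r² = -19/10
Coupling ω_r² = ω_r¹ ⇒ overall = 5/4 × -19/10 = -19/8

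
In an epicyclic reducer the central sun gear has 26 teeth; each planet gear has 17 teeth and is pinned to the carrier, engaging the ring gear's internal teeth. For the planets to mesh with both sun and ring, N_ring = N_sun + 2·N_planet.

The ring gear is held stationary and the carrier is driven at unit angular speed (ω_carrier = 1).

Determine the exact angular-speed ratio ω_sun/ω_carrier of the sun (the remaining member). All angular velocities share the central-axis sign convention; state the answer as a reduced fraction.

43/13

N_ring = 26 + 2·17 = 60
26(ω_s−ω_c) = −60(ω_r−ω_c),  ω_r=0, ω_c=1
ω_s = 1 − (60/26)(0−1) = 43/13
ω_s/ω_c = 43/13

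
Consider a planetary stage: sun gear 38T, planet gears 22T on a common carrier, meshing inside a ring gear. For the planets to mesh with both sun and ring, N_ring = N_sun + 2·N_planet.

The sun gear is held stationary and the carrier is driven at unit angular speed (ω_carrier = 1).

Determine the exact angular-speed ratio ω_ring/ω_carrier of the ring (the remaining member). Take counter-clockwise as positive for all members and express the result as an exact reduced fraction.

60/41

N_ring = 38 + 2·22 = 82
38(ω_s−ω_c) = −82(ω_r−ω_c),  ω_s=0, ω_c=1
ω_r = 1 − (38/82)(0−1) = 60/41
ω_r/ω_c = 60/41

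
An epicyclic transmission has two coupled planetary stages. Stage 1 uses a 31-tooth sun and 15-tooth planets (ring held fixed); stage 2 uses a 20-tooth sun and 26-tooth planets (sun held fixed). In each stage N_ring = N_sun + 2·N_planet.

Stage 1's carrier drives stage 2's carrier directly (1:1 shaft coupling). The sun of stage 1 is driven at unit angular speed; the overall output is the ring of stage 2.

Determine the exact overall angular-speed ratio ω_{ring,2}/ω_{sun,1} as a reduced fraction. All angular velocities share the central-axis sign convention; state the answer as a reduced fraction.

31/72

Stage 1: N_ring = 31 + 2·15 = 61
Stage 1: 31(ω_s−ω_c) = −61(ω_r−ω_c),  ω_r=0, ω_s=1
Stage 1: 31(1−ω_c) = −61(0−ω_c)  ⇒  92ω_c = 31  ⇒  ω_c = 31/92
  ⇒ ω_c¹/ω_s¹ = 31/92
Stage 2: N_ring = 20 + 2·26 = 72
Stage 2: 20(ω_s−ω_c) = −72(ω_r−ω_c),  ω_s=0, ω_c=1
Stage 2: ω_r = 1 − (20/72)(0−1) = 23/18
  ⇒ ω_r²/ω_c² = 23/18
Coupling ω_c² = ω_c¹ ⇒ overall = 31/92 × 23/18 = 31/72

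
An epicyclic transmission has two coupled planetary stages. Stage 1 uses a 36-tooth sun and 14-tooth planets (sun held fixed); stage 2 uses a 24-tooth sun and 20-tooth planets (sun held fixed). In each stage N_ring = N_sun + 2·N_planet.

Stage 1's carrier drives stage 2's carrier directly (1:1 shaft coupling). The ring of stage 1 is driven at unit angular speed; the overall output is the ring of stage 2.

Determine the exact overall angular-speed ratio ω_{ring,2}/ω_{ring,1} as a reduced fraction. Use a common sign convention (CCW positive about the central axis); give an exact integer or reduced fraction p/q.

Stage 1: N_ring = 36 + 2·14 = 64
Stage 1: 36(ω_s−ω_c) = −64(ω_r−ω_c),  ω_s=0, ω_r=1
Stage 1: 36(0−ω_c) = −64(1−ω_c)  ⇒  100ω_c = 64  ⇒  ω_c = 16/25
  ⇒ ω_c¹/ω_r¹ = 16/25
Stage 2: N_ring = 24 + 2·20 = 64
Stage 2: 24(ω_s−ω_c) = −64(ω_r−ω_c),  ω_s=0, ω_c=1
Stage 2: ω_r = 1 − (24/64)(0−1) = 11/8
  ⇒ ω_r²/ω_c² = 11/8
Coupling ω_c² = ω_c¹ ⇒ overall = 16/25 × 11/8 = 22/25

22/25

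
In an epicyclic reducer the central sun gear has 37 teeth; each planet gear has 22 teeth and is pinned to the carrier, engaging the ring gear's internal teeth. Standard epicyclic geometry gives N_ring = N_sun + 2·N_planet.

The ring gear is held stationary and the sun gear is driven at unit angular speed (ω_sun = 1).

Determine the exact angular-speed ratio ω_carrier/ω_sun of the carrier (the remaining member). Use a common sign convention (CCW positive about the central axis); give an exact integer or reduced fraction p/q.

N_ring = 37 + 2·22 = 81
37(ω_s−ω_c) = −81(ω_r−ω_c),  ω_r=0, ω_s=1
37(1−ω_c) = −81(0−ω_c)  ⇒  118ω_c = 37  ⇒  ω_c = 37/118
ω_c/ω_s = 37/118

37/118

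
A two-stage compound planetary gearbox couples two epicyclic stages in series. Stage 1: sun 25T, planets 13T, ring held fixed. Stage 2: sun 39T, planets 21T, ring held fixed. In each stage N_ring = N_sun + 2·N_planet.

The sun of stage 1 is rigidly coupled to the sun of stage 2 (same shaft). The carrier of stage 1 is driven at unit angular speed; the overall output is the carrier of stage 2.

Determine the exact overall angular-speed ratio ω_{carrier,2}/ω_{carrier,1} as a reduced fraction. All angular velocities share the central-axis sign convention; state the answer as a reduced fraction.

247/250

Stage 1: N_ring = 25 + 2·13 = 51
Stage 1: 25(ω_s−ω_c) = −51(ω_r−ω_c),  ω_r=0, ω_c=1
Stage 1: ω_s = 1 − (51/25)(0−1) = 76/25
  ⇒ ω_s¹/ω_c¹ = 76/25
Stage 2: N_ring = 39 + 2·21 = 81
Stage 2: 39(ω_s−ω_c) = −81(ω_r−ω_c),  ω_r=0, ω_s=1
Stage 2: 39(1−ω_c) = −81(0−ω_c)  ⇒  120ω_c = 39  ⇒  ω_c = 13/40
  ⇒ ω_c²/ω_s² = 13/40
Coupling ω_s² = ω_s¹ ⇒ overall = 76/25 × 13/40 = 247/250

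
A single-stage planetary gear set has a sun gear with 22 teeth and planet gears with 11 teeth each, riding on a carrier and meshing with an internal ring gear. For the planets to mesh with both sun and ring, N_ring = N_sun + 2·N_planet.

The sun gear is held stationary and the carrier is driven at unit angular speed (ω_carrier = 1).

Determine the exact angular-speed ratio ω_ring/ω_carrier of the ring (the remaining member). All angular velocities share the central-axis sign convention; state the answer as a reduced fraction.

N_ring = 22 + 2·11 = 44
22(ω_s−ω_c) = −44(ω_r−ω_c),  ω_s=0, ω_c=1
ω_r = 1 − (22/44)(0−1) = 3/2
ω_r/ω_c = 3/2

3/2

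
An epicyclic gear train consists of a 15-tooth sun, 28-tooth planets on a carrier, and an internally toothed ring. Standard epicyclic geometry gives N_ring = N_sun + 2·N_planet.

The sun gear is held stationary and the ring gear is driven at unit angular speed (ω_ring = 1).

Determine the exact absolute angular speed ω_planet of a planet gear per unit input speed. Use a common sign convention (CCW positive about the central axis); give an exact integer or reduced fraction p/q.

71/56

N_ring = 15 + 2·28 = 71
15(ω_s−ω_c) = −71(ω_r−ω_c),  ω_s=0, ω_r=1
15(0−ω_c) = −71(1−ω_c)  ⇒  86ω_c = 71  ⇒  ω_c = 71/86
sun–planet: 15·(0−71/86) = −28·(ω_p−ω_c)  ⇒  ω_p−ω_c = −(15/28)·(-71/86) = 1065/2408
ω_p = 71/86 + 1065/2408 = 71/56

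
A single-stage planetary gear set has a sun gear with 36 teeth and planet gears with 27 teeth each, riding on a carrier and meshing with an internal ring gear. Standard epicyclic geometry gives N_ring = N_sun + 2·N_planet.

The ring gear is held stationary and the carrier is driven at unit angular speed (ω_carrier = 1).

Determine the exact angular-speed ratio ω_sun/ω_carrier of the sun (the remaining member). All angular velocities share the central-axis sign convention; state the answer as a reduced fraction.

N_ring = 36 + 2·27 = 90
36(ω_s−ω_c) = −90(ω_r−ω_c),  ω_r=0, ω_c=1
ω_s = 1 − (90/36)(0−1) = 7/2
ω_s/ω_c = 7/2

7/2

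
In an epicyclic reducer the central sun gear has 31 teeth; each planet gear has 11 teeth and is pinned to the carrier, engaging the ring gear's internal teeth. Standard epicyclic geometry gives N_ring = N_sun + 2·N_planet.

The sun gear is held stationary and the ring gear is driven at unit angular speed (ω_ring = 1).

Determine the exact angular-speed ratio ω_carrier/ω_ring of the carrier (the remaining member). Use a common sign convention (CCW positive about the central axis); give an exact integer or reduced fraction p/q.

53/84

N_ring = 31 + 2·11 = 53
31(ω_s−ω_c) = −53(ω_r−ω_c),  ω_s=0, ω_r=1
31(0−ω_c) = −53(1−ω_c)  ⇒  84ω_c = 53  ⇒  ω_c = 53/84
ω_c/ω_r = 53/84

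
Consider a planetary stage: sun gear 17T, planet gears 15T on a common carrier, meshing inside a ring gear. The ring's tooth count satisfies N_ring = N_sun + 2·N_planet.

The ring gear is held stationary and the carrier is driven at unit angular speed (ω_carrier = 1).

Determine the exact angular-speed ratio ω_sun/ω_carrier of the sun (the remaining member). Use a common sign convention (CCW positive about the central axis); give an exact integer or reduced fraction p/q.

N_ring = 17 + 2·15 = 47
17(ω_s−ω_c) = −47(ω_r−ω_c),  ω_r=0, ω_c=1
ω_s = 1 − (47/17)(0−1) = 64/17
ω_s/ω_c = 64/17

64/17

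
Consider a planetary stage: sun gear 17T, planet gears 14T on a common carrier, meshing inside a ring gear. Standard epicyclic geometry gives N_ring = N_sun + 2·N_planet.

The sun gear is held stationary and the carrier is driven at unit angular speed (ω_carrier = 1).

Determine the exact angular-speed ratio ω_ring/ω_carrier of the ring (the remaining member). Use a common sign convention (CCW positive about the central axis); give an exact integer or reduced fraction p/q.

N_ring = 17 + 2·14 = 45
17(ω_s−ω_c) = −45(ω_r−ω_c),  ω_s=0, ω_c=1
ω_r = 1 − (17/45)(0−1) = 62/45
ω_r/ω_c = 62/45

62/45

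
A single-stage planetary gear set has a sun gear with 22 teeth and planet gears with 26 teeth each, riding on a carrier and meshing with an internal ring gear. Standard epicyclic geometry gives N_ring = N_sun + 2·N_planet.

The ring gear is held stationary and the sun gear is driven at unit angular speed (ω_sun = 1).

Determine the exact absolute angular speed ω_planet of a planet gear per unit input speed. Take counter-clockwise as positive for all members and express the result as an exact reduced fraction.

N_ring = 22 + 2·26 = 74
22(ω_s−ω_c) = −74(ω_r−ω_c),  ω_r=0, ω_s=1
22(1−ω_c) = −74(0−ω_c)  ⇒  96ω_c = 22  ⇒  ω_c = 11/48
sun–planet: 22·(1−11/48) = −26·(ω_p−ω_c)  ⇒  ω_p−ω_c = −(22/26)·(37/48) = -407/624
ω_p = 11/48 − 407/624 = -11/26

-11/26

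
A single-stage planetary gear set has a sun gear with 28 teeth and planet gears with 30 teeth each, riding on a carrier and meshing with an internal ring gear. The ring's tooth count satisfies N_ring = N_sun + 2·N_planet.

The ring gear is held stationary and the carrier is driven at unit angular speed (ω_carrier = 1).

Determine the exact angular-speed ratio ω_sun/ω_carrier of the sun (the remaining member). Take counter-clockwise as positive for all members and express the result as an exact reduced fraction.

N_ring = 28 + 2·30 = 88
28(ω_s−ω_c) = −88(ω_r−ω_c),  ω_r=0, ω_c=1
ω_s = 1 − (88/28)(0−1) = 29/7
ω_s/ω_c = 29/7

29/7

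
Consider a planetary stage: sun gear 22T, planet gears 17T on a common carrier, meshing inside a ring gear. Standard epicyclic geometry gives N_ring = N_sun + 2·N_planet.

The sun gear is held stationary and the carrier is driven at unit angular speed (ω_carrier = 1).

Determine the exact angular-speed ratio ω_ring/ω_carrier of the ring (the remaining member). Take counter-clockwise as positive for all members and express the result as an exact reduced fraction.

39/28

N_ring = 22 + 2·17 = 56
22(ω_s−ω_c) = −56(ω_r−ω_c),  ω_s=0, ω_c=1
ω_r = 1 − (22/56)(0−1) = 39/28
ω_r/ω_c = 39/28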